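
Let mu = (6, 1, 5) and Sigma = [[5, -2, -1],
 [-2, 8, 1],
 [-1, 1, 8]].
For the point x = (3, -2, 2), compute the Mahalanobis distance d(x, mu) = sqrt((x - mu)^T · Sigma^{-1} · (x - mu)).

Step 1 — centre the observation: (x - mu) = (-3, -3, -3).

Step 2 — invert Sigma (cofactor / det for 3×3, or solve directly):
  Sigma^{-1} = [[0.2258, 0.0538, 0.0215],
 [0.0538, 0.1398, -0.0108],
 [0.0215, -0.0108, 0.129]].

Step 3 — form the quadratic (x - mu)^T · Sigma^{-1} · (x - mu):
  Sigma^{-1} · (x - mu) = (-0.9032, -0.5484, -0.4194).
  (x - mu)^T · [Sigma^{-1} · (x - mu)] = (-3)·(-0.9032) + (-3)·(-0.5484) + (-3)·(-0.4194) = 5.6129.

Step 4 — take square root: d = √(5.6129) ≈ 2.3692.

d(x, mu) = √(5.6129) ≈ 2.3692


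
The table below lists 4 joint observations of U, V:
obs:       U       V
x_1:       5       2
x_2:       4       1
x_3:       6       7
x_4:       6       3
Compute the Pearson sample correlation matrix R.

Step 1 — column means:
  mean(U) = (5 + 4 + 6 + 6) / 4 = 21/4 = 5.25
  mean(V) = (2 + 1 + 7 + 3) / 4 = 13/4 = 3.25

Step 2 — sample variances and covariances s[i,j] = (1/(n-1)) · Σ_k (x_{k,i} - mean_i) · (x_{k,j} - mean_j), with n-1 = 3:
  s[U,U] = ((-0.25)·(-0.25) + (-1.25)·(-1.25) + (0.75)·(0.75) + (0.75)·(0.75)) / 3 = 2.75/3 = 0.9167
  s[U,V] = ((-0.25)·(-1.25) + (-1.25)·(-2.25) + (0.75)·(3.75) + (0.75)·(-0.25)) / 3 = 5.75/3 = 1.9167
  s[V,V] = ((-1.25)·(-1.25) + (-2.25)·(-2.25) + (3.75)·(3.75) + (-0.25)·(-0.25)) / 3 = 20.75/3 = 6.9167
  Sample standard deviations s_i = √(s[i,i]):
  s(U) = √(0.9167) = 0.9574
  s(V) = √(6.9167) = 2.63

Step 3 — r_{ij} = s_{ij} / (s_i · s_j):
  r[U,U] = 1 (diagonal).
  r[U,V] = 1.9167 / (0.9574 · 2.63) = 1.9167 / 2.518 = 0.7612
  r[V,V] = 1 (diagonal).

R is symmetric with unit diagonal. Assembling:

R = [[1, 0.7612],
 [0.7612, 1]]


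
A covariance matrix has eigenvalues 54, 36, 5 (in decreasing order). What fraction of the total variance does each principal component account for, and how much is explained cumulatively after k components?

Step 1 — total variance = trace(Sigma) = Σ λ_i = 54 + 36 + 5 = 95.

Step 2 — fraction explained by component i = λ_i / Σ λ:
  PC1: 54/95 = 0.5684
  PC2: 36/95 = 0.3789
  PC3: 5/95 = 0.0526

Step 3 — cumulative fraction after k components = (λ_1 + ... + λ_k) / Σ λ:
  k = 1: 54/95 = 0.5684
  k = 2: (54 + 36)/95 = 90/95 = 0.9474
  k = 3: (54 + 36 + 5)/95 = 95/95 = 1

Summary (fraction, with percent):

explained: PC1 0.5684 (56.84%), PC2 0.3789 (37.89%), PC3 0.0526 (5.26%);  cumulative: 0.5684, 0.9474, 1


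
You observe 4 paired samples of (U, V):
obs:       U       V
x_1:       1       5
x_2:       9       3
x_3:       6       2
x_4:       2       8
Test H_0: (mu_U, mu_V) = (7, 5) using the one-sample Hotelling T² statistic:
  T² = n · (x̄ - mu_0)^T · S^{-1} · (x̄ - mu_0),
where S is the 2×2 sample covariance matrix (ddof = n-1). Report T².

Step 1 — sample mean vector:
  mean(U) = (1 + 9 + 6 + 2) / 4 = 18/4 = 4.5
  mean(V) = (5 + 3 + 2 + 8) / 4 = 18/4 = 4.5
  x̄ = (4.5, 4.5),  deviation x̄ - mu_0 = (4.5, 4.5) - (7, 5) = (-2.5, -0.5).

Step 2 — sample covariance matrix, S[i,j] = (1/(n-1)) · Σ_k (x_{k,i} - mean_i) · (x_{k,j} - mean_j), divisor n-1 = 3:
  S[U,U] = ((-3.5)·(-3.5) + (4.5)·(4.5) + (1.5)·(1.5) + (-2.5)·(-2.5)) / 3 = 41/3 = 13.6667
  S[U,V] = ((-3.5)·(0.5) + (4.5)·(-1.5) + (1.5)·(-2.5) + (-2.5)·(3.5)) / 3 = -21/3 = -7
  S[V,V] = ((0.5)·(0.5) + (-1.5)·(-1.5) + (-2.5)·(-2.5) + (3.5)·(3.5)) / 3 = 21/3 = 7
  S = [[13.6667, -7],
 [-7, 7]].

Step 3 — invert S. det(S) = 13.6667·7 - (-7)² = 46.6667.
  S^{-1} = (1/det) · [[d, -b], [-b, a]] = [[0.15, 0.15],
 [0.15, 0.2929]].

Step 4 — quadratic form (x̄ - mu_0)^T · S^{-1} · (x̄ - mu_0):
  S^{-1} · (x̄ - mu_0) = (-0.45, -0.5214),
  (x̄ - mu_0)^T · [...] = (-2.5)·(-0.45) + (-0.5)·(-0.5214) = 1.3857.

Step 5 — scale by n: T² = 4 · 1.3857 = 5.5429.

T² ≈ 5.5429


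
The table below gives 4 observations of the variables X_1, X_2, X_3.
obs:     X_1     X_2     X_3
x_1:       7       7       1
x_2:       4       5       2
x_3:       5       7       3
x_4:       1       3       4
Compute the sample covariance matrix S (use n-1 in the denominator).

Step 1 — column means:
  mean(X_1) = (7 + 4 + 5 + 1) / 4 = 17/4 = 4.25
  mean(X_2) = (7 + 5 + 7 + 3) / 4 = 22/4 = 5.5
  mean(X_3) = (1 + 2 + 3 + 4) / 4 = 10/4 = 2.5

Step 2 — sample covariance S[i,j] = (1/(n-1)) · Σ_k (x_{k,i} - mean_i) · (x_{k,j} - mean_j), with n-1 = 3.
  S[X_1,X_1] = ((2.75)·(2.75) + (-0.25)·(-0.25) + (0.75)·(0.75) + (-3.25)·(-3.25)) / 3 = 18.75/3 = 6.25
  S[X_1,X_2] = ((2.75)·(1.5) + (-0.25)·(-0.5) + (0.75)·(1.5) + (-3.25)·(-2.5)) / 3 = 13.5/3 = 4.5
  S[X_1,X_3] = ((2.75)·(-1.5) + (-0.25)·(-0.5) + (0.75)·(0.5) + (-3.25)·(1.5)) / 3 = -8.5/3 = -2.8333
  S[X_2,X_2] = ((1.5)·(1.5) + (-0.5)·(-0.5) + (1.5)·(1.5) + (-2.5)·(-2.5)) / 3 = 11/3 = 3.6667
  S[X_2,X_3] = ((1.5)·(-1.5) + (-0.5)·(-0.5) + (1.5)·(0.5) + (-2.5)·(1.5)) / 3 = -5/3 = -1.6667
  S[X_3,X_3] = ((-1.5)·(-1.5) + (-0.5)·(-0.5) + (0.5)·(0.5) + (1.5)·(1.5)) / 3 = 5/3 = 1.6667

S is symmetric (S[j,i] = S[i,j]). Assembling:

S = [[6.25, 4.5, -2.8333],
 [4.5, 3.6667, -1.6667],
 [-2.8333, -1.6667, 1.6667]]


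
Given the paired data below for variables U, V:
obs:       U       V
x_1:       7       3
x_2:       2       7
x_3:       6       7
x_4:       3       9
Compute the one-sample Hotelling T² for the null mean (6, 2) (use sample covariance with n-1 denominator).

Step 1 — sample mean vector:
  mean(U) = (7 + 2 + 6 + 3) / 4 = 18/4 = 4.5
  mean(V) = (3 + 7 + 7 + 9) / 4 = 26/4 = 6.5
  x̄ = (4.5, 6.5),  deviation x̄ - mu_0 = (4.5, 6.5) - (6, 2) = (-1.5, 4.5).

Step 2 — sample covariance matrix, S[i,j] = (1/(n-1)) · Σ_k (x_{k,i} - mean_i) · (x_{k,j} - mean_j), divisor n-1 = 3:
  S[U,U] = ((2.5)·(2.5) + (-2.5)·(-2.5) + (1.5)·(1.5) + (-1.5)·(-1.5)) / 3 = 17/3 = 5.6667
  S[U,V] = ((2.5)·(-3.5) + (-2.5)·(0.5) + (1.5)·(0.5) + (-1.5)·(2.5)) / 3 = -13/3 = -4.3333
  S[V,V] = ((-3.5)·(-3.5) + (0.5)·(0.5) + (0.5)·(0.5) + (2.5)·(2.5)) / 3 = 19/3 = 6.3333
  S = [[5.6667, -4.3333],
 [-4.3333, 6.3333]].

Step 3 — invert S. det(S) = 5.6667·6.3333 - (-4.3333)² = 17.1111.
  S^{-1} = (1/det) · [[d, -b], [-b, a]] = [[0.3701, 0.2532],
 [0.2532, 0.3312]].

Step 4 — quadratic form (x̄ - mu_0)^T · S^{-1} · (x̄ - mu_0):
  S^{-1} · (x̄ - mu_0) = (0.5844, 1.1104),
  (x̄ - mu_0)^T · [...] = (-1.5)·(0.5844) + (4.5)·(1.1104) = 4.1201.

Step 5 — scale by n: T² = 4 · 4.1201 = 16.4805.

T² ≈ 16.4805


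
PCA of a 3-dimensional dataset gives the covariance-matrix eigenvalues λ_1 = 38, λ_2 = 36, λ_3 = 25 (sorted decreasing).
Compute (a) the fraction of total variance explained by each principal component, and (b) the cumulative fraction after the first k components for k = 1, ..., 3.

Step 1 — total variance = trace(Sigma) = Σ λ_i = 38 + 36 + 25 = 99.

Step 2 — fraction explained by component i = λ_i / Σ λ:
  PC1: 38/99 = 0.3838
  PC2: 36/99 = 0.3636
  PC3: 25/99 = 0.2525

Step 3 — cumulative fraction after k components = (λ_1 + ... + λ_k) / Σ λ:
  k = 1: 38/99 = 0.3838
  k = 2: (38 + 36)/99 = 74/99 = 0.7475
  k = 3: (38 + 36 + 25)/99 = 99/99 = 1

Summary (fraction, with percent):

explained: PC1 0.3838 (38.38%), PC2 0.3636 (36.36%), PC3 0.2525 (25.25%);  cumulative: 0.3838, 0.7475, 1


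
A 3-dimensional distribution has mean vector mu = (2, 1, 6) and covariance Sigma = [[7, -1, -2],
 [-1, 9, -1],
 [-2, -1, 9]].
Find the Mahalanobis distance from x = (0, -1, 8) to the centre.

Step 1 — centre the observation: (x - mu) = (-2, -2, 2).

Step 2 — invert Sigma (cofactor / det for 3×3, or solve directly):
  Sigma^{-1} = [[0.1566, 0.0215, 0.0372],
 [0.0215, 0.1155, 0.0176],
 [0.0372, 0.0176, 0.1213]].

Step 3 — form the quadratic (x - mu)^T · Sigma^{-1} · (x - mu):
  Sigma^{-1} · (x - mu) = (-0.2818, -0.2387, 0.1331).
  (x - mu)^T · [Sigma^{-1} · (x - mu)] = (-2)·(-0.2818) + (-2)·(-0.2387) + (2)·(0.1331) = 1.3072.

Step 4 — take square root: d = √(1.3072) ≈ 1.1433.

d(x, mu) = √(1.3072) ≈ 1.1433


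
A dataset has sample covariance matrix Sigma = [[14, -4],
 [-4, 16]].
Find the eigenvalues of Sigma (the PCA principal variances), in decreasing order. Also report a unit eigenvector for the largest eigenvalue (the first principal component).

Step 1 — characteristic polynomial of 2×2 Sigma:
  det(Sigma - λI) = λ² - trace · λ + det = 0.
  trace = 14 + 16 = 30, det = 14·16 - (-4)² = 208.
Step 2 — discriminant:
  Δ = trace² - 4·det = 900 - 832 = 68.
Step 3 — eigenvalues:
  λ = (trace ± √Δ)/2 = (30 ± 8.2462)/2,
  λ_1 = 19.1231,  λ_2 = 10.8769.

Step 4 — unit eigenvector for λ_1: solve (Sigma - λ_1 I)v = 0. First row:
  (14 - 19.1231)·v_x + (-4)·v_y = 0, i.e. (-5.1231)·v_x + (-4)·v_y = 0,
  so v ∝ (b, λ_1 - a) = (-4, 5.1231); multiply by -1 so the first entry is positive: u = (4, -5.1231).
  ||u|| = √((4)² + (-5.1231)²) = √(42.2462) ≈ 6.4997,
  v_1 = u/||u|| ≈ (0.6154, -0.7882) (||v_1|| = 1).

λ_1 = 19.1231,  λ_2 = 10.8769;  v_1 ≈ (0.6154, -0.7882)


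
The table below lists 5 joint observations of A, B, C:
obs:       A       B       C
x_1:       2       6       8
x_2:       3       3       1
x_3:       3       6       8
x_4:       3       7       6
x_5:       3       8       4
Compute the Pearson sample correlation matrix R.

Step 1 — column means:
  mean(A) = (2 + 3 + 3 + 3 + 3) / 5 = 14/5 = 2.8
  mean(B) = (6 + 3 + 6 + 7 + 8) / 5 = 30/5 = 6
  mean(C) = (8 + 1 + 8 + 6 + 4) / 5 = 27/5 = 5.4

Step 2 — sample variances and covariances s[i,j] = (1/(n-1)) · Σ_k (x_{k,i} - mean_i) · (x_{k,j} - mean_j), with n-1 = 4:
  s[A,A] = ((-0.8)·(-0.8) + (0.2)·(0.2) + (0.2)·(0.2) + (0.2)·(0.2) + (0.2)·(0.2)) / 4 = 0.8/4 = 0.2
  s[A,B] = ((-0.8)·(0) + (0.2)·(-3) + (0.2)·(0) + (0.2)·(1) + (0.2)·(2)) / 4 = 0/4 = 0
  s[A,C] = ((-0.8)·(2.6) + (0.2)·(-4.4) + (0.2)·(2.6) + (0.2)·(0.6) + (0.2)·(-1.4)) / 4 = -2.6/4 = -0.65
  s[B,B] = ((0)·(0) + (-3)·(-3) + (0)·(0) + (1)·(1) + (2)·(2)) / 4 = 14/4 = 3.5
  s[B,C] = ((0)·(2.6) + (-3)·(-4.4) + (0)·(2.6) + (1)·(0.6) + (2)·(-1.4)) / 4 = 11/4 = 2.75
  s[C,C] = ((2.6)·(2.6) + (-4.4)·(-4.4) + (2.6)·(2.6) + (0.6)·(0.6) + (-1.4)·(-1.4)) / 4 = 35.2/4 = 8.8
  Sample standard deviations s_i = √(s[i,i]):
  s(A) = √(0.2) = 0.4472
  s(B) = √(3.5) = 1.8708
  s(C) = √(8.8) = 2.9665

Step 3 — r_{ij} = s_{ij} / (s_i · s_j):
  r[A,A] = 1 (diagonal).
  r[A,B] = 0 / (0.4472 · 1.8708) = 0 / 0.8367 = 0
  r[A,C] = -0.65 / (0.4472 · 2.9665) = -0.65 / 1.3266 = -0.49
  r[B,B] = 1 (diagonal).
  r[B,C] = 2.75 / (1.8708 · 2.9665) = 2.75 / 5.5498 = 0.4955
  r[C,C] = 1 (diagonal).

R is symmetric with unit diagonal. Assembling:

R = [[1, 0, -0.49],
 [0, 1, 0.4955],
 [-0.49, 0.4955, 1]]


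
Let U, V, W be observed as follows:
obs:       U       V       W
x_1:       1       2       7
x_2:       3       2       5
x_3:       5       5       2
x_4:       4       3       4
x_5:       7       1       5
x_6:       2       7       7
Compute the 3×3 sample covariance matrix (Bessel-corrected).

Step 1 — column means:
  mean(U) = (1 + 3 + 5 + 4 + 7 + 2) / 6 = 22/6 = 3.6667
  mean(V) = (2 + 2 + 5 + 3 + 1 + 7) / 6 = 20/6 = 3.3333
  mean(W) = (7 + 5 + 2 + 4 + 5 + 7) / 6 = 30/6 = 5

Step 2 — sample covariance S[i,j] = (1/(n-1)) · Σ_k (x_{k,i} - mean_i) · (x_{k,j} - mean_j), with n-1 = 5.
  S[U,U] = ((-2.6667)·(-2.6667) + (-0.6667)·(-0.6667) + (1.3333)·(1.3333) + (0.3333)·(0.3333) + (3.3333)·(3.3333) + (-1.6667)·(-1.6667)) / 5 = 23.3333/5 = 4.6667
  S[U,V] = ((-2.6667)·(-1.3333) + (-0.6667)·(-1.3333) + (1.3333)·(1.6667) + (0.3333)·(-0.3333) + (3.3333)·(-2.3333) + (-1.6667)·(3.6667)) / 5 = -7.3333/5 = -1.4667
  S[U,W] = ((-2.6667)·(2) + (-0.6667)·(0) + (1.3333)·(-3) + (0.3333)·(-1) + (3.3333)·(0) + (-1.6667)·(2)) / 5 = -13/5 = -2.6
  S[V,V] = ((-1.3333)·(-1.3333) + (-1.3333)·(-1.3333) + (1.6667)·(1.6667) + (-0.3333)·(-0.3333) + (-2.3333)·(-2.3333) + (3.6667)·(3.6667)) / 5 = 25.3333/5 = 5.0667
  S[V,W] = ((-1.3333)·(2) + (-1.3333)·(0) + (1.6667)·(-3) + (-0.3333)·(-1) + (-2.3333)·(0) + (3.6667)·(2)) / 5 = 0/5 = 0
  S[W,W] = ((2)·(2) + (0)·(0) + (-3)·(-3) + (-1)·(-1) + (0)·(0) + (2)·(2)) / 5 = 18/5 = 3.6

S is symmetric (S[j,i] = S[i,j]). Assembling:

S = [[4.6667, -1.4667, -2.6],
 [-1.4667, 5.0667, 0],
 [-2.6, 0, 3.6]]


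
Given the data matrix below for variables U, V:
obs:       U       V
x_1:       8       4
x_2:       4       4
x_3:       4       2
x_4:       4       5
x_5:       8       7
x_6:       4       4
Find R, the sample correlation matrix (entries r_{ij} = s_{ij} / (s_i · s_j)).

Step 1 — column means:
  mean(U) = (8 + 4 + 4 + 4 + 8 + 4) / 6 = 32/6 = 5.3333
  mean(V) = (4 + 4 + 2 + 5 + 7 + 4) / 6 = 26/6 = 4.3333

Step 2 — sample variances and covariances s[i,j] = (1/(n-1)) · Σ_k (x_{k,i} - mean_i) · (x_{k,j} - mean_j), with n-1 = 5:
  s[U,U] = ((2.6667)·(2.6667) + (-1.3333)·(-1.3333) + (-1.3333)·(-1.3333) + (-1.3333)·(-1.3333) + (2.6667)·(2.6667) + (-1.3333)·(-1.3333)) / 5 = 21.3333/5 = 4.2667
  s[U,V] = ((2.6667)·(-0.3333) + (-1.3333)·(-0.3333) + (-1.3333)·(-2.3333) + (-1.3333)·(0.6667) + (2.6667)·(2.6667) + (-1.3333)·(-0.3333)) / 5 = 9.3333/5 = 1.8667
  s[V,V] = ((-0.3333)·(-0.3333) + (-0.3333)·(-0.3333) + (-2.3333)·(-2.3333) + (0.6667)·(0.6667) + (2.6667)·(2.6667) + (-0.3333)·(-0.3333)) / 5 = 13.3333/5 = 2.6667
  Sample standard deviations s_i = √(s[i,i]):
  s(U) = √(4.2667) = 2.0656
  s(V) = √(2.6667) = 1.633

Step 3 — r_{ij} = s_{ij} / (s_i · s_j):
  r[U,U] = 1 (diagonal).
  r[U,V] = 1.8667 / (2.0656 · 1.633) = 1.8667 / 3.3731 = 0.5534
  r[V,V] = 1 (diagonal).

R is symmetric with unit diagonal. Assembling:

R = [[1, 0.5534],
 [0.5534, 1]]


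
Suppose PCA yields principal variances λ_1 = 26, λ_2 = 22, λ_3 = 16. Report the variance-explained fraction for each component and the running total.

Step 1 — total variance = trace(Sigma) = Σ λ_i = 26 + 22 + 16 = 64.

Step 2 — fraction explained by component i = λ_i / Σ λ:
  PC1: 26/64 = 0.4062
  PC2: 22/64 = 0.3438
  PC3: 16/64 = 0.25

Step 3 — cumulative fraction after k components = (λ_1 + ... + λ_k) / Σ λ:
  k = 1: 26/64 = 0.4062
  k = 2: (26 + 22)/64 = 48/64 = 0.75
  k = 3: (26 + 22 + 16)/64 = 64/64 = 1

Summary (fraction, with percent):

explained: PC1 0.4062 (40.62%), PC2 0.3438 (34.38%), PC3 0.25 (25%);  cumulative: 0.4062, 0.75, 1


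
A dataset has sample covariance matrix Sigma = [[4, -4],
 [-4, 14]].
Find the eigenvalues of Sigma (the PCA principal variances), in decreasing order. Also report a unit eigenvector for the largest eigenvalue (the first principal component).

Step 1 — characteristic polynomial of 2×2 Sigma:
  det(Sigma - λI) = λ² - trace · λ + det = 0.
  trace = 4 + 14 = 18, det = 4·14 - (-4)² = 40.
Step 2 — discriminant:
  Δ = trace² - 4·det = 324 - 160 = 164.
Step 3 — eigenvalues:
  λ = (trace ± √Δ)/2 = (18 ± 12.8062)/2,
  λ_1 = 15.4031,  λ_2 = 2.5969.

Step 4 — unit eigenvector for λ_1: solve (Sigma - λ_1 I)v = 0. First row:
  (4 - 15.4031)·v_x + (-4)·v_y = 0, i.e. (-11.4031)·v_x + (-4)·v_y = 0,
  so v ∝ (b, λ_1 - a) = (-4, 11.4031); multiply by -1 so the first entry is positive: u = (4, -11.4031).
  ||u|| = √((4)² + (-11.4031)²) = √(146.0312) ≈ 12.0843,
  v_1 = u/||u|| ≈ (0.331, -0.9436) (||v_1|| = 1).

λ_1 = 15.4031,  λ_2 = 2.5969;  v_1 ≈ (0.331, -0.9436)


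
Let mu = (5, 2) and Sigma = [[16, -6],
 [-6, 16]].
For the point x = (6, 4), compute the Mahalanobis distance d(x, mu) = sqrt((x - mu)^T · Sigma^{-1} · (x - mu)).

Step 1 — centre the observation: (x - mu) = (1, 2).

Step 2 — invert Sigma. det(Sigma) = 16·16 - (-6)² = 220.
  Sigma^{-1} = (1/det) · [[d, -b], [-b, a]] = [[0.0727, 0.0273],
 [0.0273, 0.0727]].

Step 3 — form the quadratic (x - mu)^T · Sigma^{-1} · (x - mu):
  Sigma^{-1} · (x - mu) = (0.1273, 0.1727).
  (x - mu)^T · [Sigma^{-1} · (x - mu)] = (1)·(0.1273) + (2)·(0.1727) = 0.4727.

Step 4 — take square root: d = √(0.4727) ≈ 0.6876.

d(x, mu) = √(0.4727) ≈ 0.6876


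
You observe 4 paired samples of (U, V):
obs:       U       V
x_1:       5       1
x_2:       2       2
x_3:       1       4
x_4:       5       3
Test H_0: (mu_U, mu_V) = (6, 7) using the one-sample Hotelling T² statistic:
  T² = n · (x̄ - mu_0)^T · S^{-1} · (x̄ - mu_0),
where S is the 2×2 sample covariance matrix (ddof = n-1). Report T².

Step 1 — sample mean vector:
  mean(U) = (5 + 2 + 1 + 5) / 4 = 13/4 = 3.25
  mean(V) = (1 + 2 + 4 + 3) / 4 = 10/4 = 2.5
  x̄ = (3.25, 2.5),  deviation x̄ - mu_0 = (3.25, 2.5) - (6, 7) = (-2.75, -4.5).

Step 2 — sample covariance matrix, S[i,j] = (1/(n-1)) · Σ_k (x_{k,i} - mean_i) · (x_{k,j} - mean_j), divisor n-1 = 3:
  S[U,U] = ((1.75)·(1.75) + (-1.25)·(-1.25) + (-2.25)·(-2.25) + (1.75)·(1.75)) / 3 = 12.75/3 = 4.25
  S[U,V] = ((1.75)·(-1.5) + (-1.25)·(-0.5) + (-2.25)·(1.5) + (1.75)·(0.5)) / 3 = -4.5/3 = -1.5
  S[V,V] = ((-1.5)·(-1.5) + (-0.5)·(-0.5) + (1.5)·(1.5) + (0.5)·(0.5)) / 3 = 5/3 = 1.6667
  S = [[4.25, -1.5],
 [-1.5, 1.6667]].

Step 3 — invert S. det(S) = 4.25·1.6667 - (-1.5)² = 4.8333.
  S^{-1} = (1/det) · [[d, -b], [-b, a]] = [[0.3448, 0.3103],
 [0.3103, 0.8793]].

Step 4 — quadratic form (x̄ - mu_0)^T · S^{-1} · (x̄ - mu_0):
  S^{-1} · (x̄ - mu_0) = (-2.3448, -4.8103),
  (x̄ - mu_0)^T · [...] = (-2.75)·(-2.3448) + (-4.5)·(-4.8103) = 28.0948.

Step 5 — scale by n: T² = 4 · 28.0948 = 112.3793.

T² ≈ 112.3793


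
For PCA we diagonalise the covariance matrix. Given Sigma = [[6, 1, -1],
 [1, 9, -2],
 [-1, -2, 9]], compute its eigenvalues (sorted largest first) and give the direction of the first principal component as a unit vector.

Step 1 — characteristic polynomial p(λ) = det(λI - Sigma) = λ³ - tr·λ² + c_1·λ - det, where tr = trace, c_1 = sum of the principal 2×2 minors, det = det(Sigma):
  tr = 6 + 9 + 9 = 24,
  c_1 = (6·9 - (1)²) + (6·9 - (-1)²) + (9·9 - (-2)²) = 53 + 53 + 77 = 183,
  det = 6·(9·9 - (-2)²) - (1)·((1)·9 - (-2)·(-1)) + (-1)·((1)·(-2) - 9·(-1)) = 6·(77) - (1)·(7) + (-1)·(7) = 448.
  So p(λ) = λ³ - 24λ² + 183λ - 448.
Step 2 — look for an integer root (rational root theorem: any rational root is an integer divisor of 448). Testing λ = 7:
  p(7) = 343 - 1176 + 1281 - 448 = 0  ✓
  Dividing out (λ - 7): p(λ) = (λ - 7)(λ² - 17λ + 64).
Step 3 — remaining eigenvalues from the quadratic λ² - 17λ + 64 = 0:
  Δ = 17² - 4·64 = 289 - 256 = 33,  λ = (17 ± √33)/2 = (17 ± 5.7446)/2 ≈ 11.3723 or 5.6277.
  Sorted: λ_1 = 11.3723,  λ_2 = 7,  λ_3 = 5.6277  (check: sum = 24 = tr ✓).

Step 4 — unit eigenvector for λ_1 ≈ 11.3723: v spans the null space of (Sigma - λ_1 I), whose rows are
  r_1 = (-5.3723, 1, -1),  r_2 = (1, -2.3723, -2),  r_3 = (-1, -2, -2.3723).
  v is orthogonal to every row, so take v ∝ r_1 × r_2 = ((1)·(-2) - (-1)·(-2.3723), (-1)·(1) - (-5.3723)·(-2), (-5.3723)·(-2.3723) - (1)·(1)) ≈ (-4.3723, -11.7446, 11.7446).
  Rescale (multiply by -1 so the first nonzero entry is positive): u = (4.3723, 11.7446, -11.7446).
  ||u|| = √((4.3723)² + (11.7446)² + (-11.7446)²) = √(294.9863) ≈ 17.1752,  v_1 = u/||u|| ≈ (0.2546, 0.6838, -0.6838) (||v_1|| = 1).

λ_1 = 11.3723,  λ_2 = 7,  λ_3 = 5.6277;  v_1 ≈ (0.2546, 0.6838, -0.6838)


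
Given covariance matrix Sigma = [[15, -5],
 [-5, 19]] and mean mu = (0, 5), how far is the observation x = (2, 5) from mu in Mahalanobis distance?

Step 1 — centre the observation: (x - mu) = (2, 0).

Step 2 — invert Sigma. det(Sigma) = 15·19 - (-5)² = 260.
  Sigma^{-1} = (1/det) · [[d, -b], [-b, a]] = [[0.0731, 0.0192],
 [0.0192, 0.0577]].

Step 3 — form the quadratic (x - mu)^T · Sigma^{-1} · (x - mu):
  Sigma^{-1} · (x - mu) = (0.1462, 0.0385).
  (x - mu)^T · [Sigma^{-1} · (x - mu)] = (2)·(0.1462) + (0)·(0.0385) = 0.2923.

Step 4 — take square root: d = √(0.2923) ≈ 0.5407.

d(x, mu) = √(0.2923) ≈ 0.5407


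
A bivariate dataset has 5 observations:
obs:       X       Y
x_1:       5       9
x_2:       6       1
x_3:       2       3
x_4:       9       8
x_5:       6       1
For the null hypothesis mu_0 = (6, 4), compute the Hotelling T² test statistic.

Step 1 — sample mean vector:
  mean(X) = (5 + 6 + 2 + 9 + 6) / 5 = 28/5 = 5.6
  mean(Y) = (9 + 1 + 3 + 8 + 1) / 5 = 22/5 = 4.4
  x̄ = (5.6, 4.4),  deviation x̄ - mu_0 = (5.6, 4.4) - (6, 4) = (-0.4, 0.4).

Step 2 — sample covariance matrix, S[i,j] = (1/(n-1)) · Σ_k (x_{k,i} - mean_i) · (x_{k,j} - mean_j), divisor n-1 = 4:
  S[X,X] = ((-0.6)·(-0.6) + (0.4)·(0.4) + (-3.6)·(-3.6) + (3.4)·(3.4) + (0.4)·(0.4)) / 4 = 25.2/4 = 6.3
  S[X,Y] = ((-0.6)·(4.6) + (0.4)·(-3.4) + (-3.6)·(-1.4) + (3.4)·(3.6) + (0.4)·(-3.4)) / 4 = 11.8/4 = 2.95
  S[Y,Y] = ((4.6)·(4.6) + (-3.4)·(-3.4) + (-1.4)·(-1.4) + (3.6)·(3.6) + (-3.4)·(-3.4)) / 4 = 59.2/4 = 14.8
  S = [[6.3, 2.95],
 [2.95, 14.8]].

Step 3 — invert S. det(S) = 6.3·14.8 - (2.95)² = 84.5375.
  S^{-1} = (1/det) · [[d, -b], [-b, a]] = [[0.1751, -0.0349],
 [-0.0349, 0.0745]].

Step 4 — quadratic form (x̄ - mu_0)^T · S^{-1} · (x̄ - mu_0):
  S^{-1} · (x̄ - mu_0) = (-0.084, 0.0438),
  (x̄ - mu_0)^T · [...] = (-0.4)·(-0.084) + (0.4)·(0.0438) = 0.0511.

Step 5 — scale by n: T² = 5 · 0.0511 = 0.2555.

T² ≈ 0.2555


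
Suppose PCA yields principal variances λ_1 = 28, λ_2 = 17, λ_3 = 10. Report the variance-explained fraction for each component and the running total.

Step 1 — total variance = trace(Sigma) = Σ λ_i = 28 + 17 + 10 = 55.

Step 2 — fraction explained by component i = λ_i / Σ λ:
  PC1: 28/55 = 0.5091
  PC2: 17/55 = 0.3091
  PC3: 10/55 = 0.1818

Step 3 — cumulative fraction after k components = (λ_1 + ... + λ_k) / Σ λ:
  k = 1: 28/55 = 0.5091
  k = 2: (28 + 17)/55 = 45/55 = 0.8182
  k = 3: (28 + 17 + 10)/55 = 55/55 = 1

Summary (fraction, with percent):

explained: PC1 0.5091 (50.91%), PC2 0.3091 (30.91%), PC3 0.1818 (18.18%);  cumulative: 0.5091, 0.8182, 1


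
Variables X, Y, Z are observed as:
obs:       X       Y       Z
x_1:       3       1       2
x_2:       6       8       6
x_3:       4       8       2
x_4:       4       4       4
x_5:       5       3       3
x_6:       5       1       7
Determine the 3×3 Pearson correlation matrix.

Step 1 — column means:
  mean(X) = (3 + 6 + 4 + 4 + 5 + 5) / 6 = 27/6 = 4.5
  mean(Y) = (1 + 8 + 8 + 4 + 3 + 1) / 6 = 25/6 = 4.1667
  mean(Z) = (2 + 6 + 2 + 4 + 3 + 7) / 6 = 24/6 = 4

Step 2 — sample variances and covariances s[i,j] = (1/(n-1)) · Σ_k (x_{k,i} - mean_i) · (x_{k,j} - mean_j), with n-1 = 5:
  s[X,X] = ((-1.5)·(-1.5) + (1.5)·(1.5) + (-0.5)·(-0.5) + (-0.5)·(-0.5) + (0.5)·(0.5) + (0.5)·(0.5)) / 5 = 5.5/5 = 1.1
  s[X,Y] = ((-1.5)·(-3.1667) + (1.5)·(3.8333) + (-0.5)·(3.8333) + (-0.5)·(-0.1667) + (0.5)·(-1.1667) + (0.5)·(-3.1667)) / 5 = 6.5/5 = 1.3
  s[X,Z] = ((-1.5)·(-2) + (1.5)·(2) + (-0.5)·(-2) + (-0.5)·(0) + (0.5)·(-1) + (0.5)·(3)) / 5 = 8/5 = 1.6
  s[Y,Y] = ((-3.1667)·(-3.1667) + (3.8333)·(3.8333) + (3.8333)·(3.8333) + (-0.1667)·(-0.1667) + (-1.1667)·(-1.1667) + (-3.1667)·(-3.1667)) / 5 = 50.8333/5 = 10.1667
  s[Y,Z] = ((-3.1667)·(-2) + (3.8333)·(2) + (3.8333)·(-2) + (-0.1667)·(0) + (-1.1667)·(-1) + (-3.1667)·(3)) / 5 = -2/5 = -0.4
  s[Z,Z] = ((-2)·(-2) + (2)·(2) + (-2)·(-2) + (0)·(0) + (-1)·(-1) + (3)·(3)) / 5 = 22/5 = 4.4
  Sample standard deviations s_i = √(s[i,i]):
  s(X) = √(1.1) = 1.0488
  s(Y) = √(10.1667) = 3.1885
  s(Z) = √(4.4) = 2.0976

Step 3 — r_{ij} = s_{ij} / (s_i · s_j):
  r[X,X] = 1 (diagonal).
  r[X,Y] = 1.3 / (1.0488 · 3.1885) = 1.3 / 3.3441 = 0.3887
  r[X,Z] = 1.6 / (1.0488 · 2.0976) = 1.6 / 2.2 = 0.7273
  r[Y,Y] = 1 (diagonal).
  r[Y,Z] = -0.4 / (3.1885 · 2.0976) = -0.4 / 6.6883 = -0.0598
  r[Z,Z] = 1 (diagonal).

R is symmetric with unit diagonal. Assembling:

R = [[1, 0.3887, 0.7273],
 [0.3887, 1, -0.0598],
 [0.7273, -0.0598, 1]]


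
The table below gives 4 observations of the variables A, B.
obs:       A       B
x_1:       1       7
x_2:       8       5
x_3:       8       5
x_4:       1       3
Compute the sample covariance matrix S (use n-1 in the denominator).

Step 1 — column means:
  mean(A) = (1 + 8 + 8 + 1) / 4 = 18/4 = 4.5
  mean(B) = (7 + 5 + 5 + 3) / 4 = 20/4 = 5

Step 2 — sample covariance S[i,j] = (1/(n-1)) · Σ_k (x_{k,i} - mean_i) · (x_{k,j} - mean_j), with n-1 = 3.
  S[A,A] = ((-3.5)·(-3.5) + (3.5)·(3.5) + (3.5)·(3.5) + (-3.5)·(-3.5)) / 3 = 49/3 = 16.3333
  S[A,B] = ((-3.5)·(2) + (3.5)·(0) + (3.5)·(0) + (-3.5)·(-2)) / 3 = 0/3 = 0
  S[B,B] = ((2)·(2) + (0)·(0) + (0)·(0) + (-2)·(-2)) / 3 = 8/3 = 2.6667

S is symmetric (S[j,i] = S[i,j]). Assembling:

S = [[16.3333, 0],
 [0, 2.6667]]


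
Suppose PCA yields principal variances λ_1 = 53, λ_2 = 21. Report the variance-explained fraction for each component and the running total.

Step 1 — total variance = trace(Sigma) = Σ λ_i = 53 + 21 = 74.

Step 2 — fraction explained by component i = λ_i / Σ λ:
  PC1: 53/74 = 0.7162
  PC2: 21/74 = 0.2838

Step 3 — cumulative fraction after k components = (λ_1 + ... + λ_k) / Σ λ:
  k = 1: 53/74 = 0.7162
  k = 2: (53 + 21)/74 = 74/74 = 1

Summary (fraction, with percent):

explained: PC1 0.7162 (71.62%), PC2 0.2838 (28.38%);  cumulative: 0.7162, 1


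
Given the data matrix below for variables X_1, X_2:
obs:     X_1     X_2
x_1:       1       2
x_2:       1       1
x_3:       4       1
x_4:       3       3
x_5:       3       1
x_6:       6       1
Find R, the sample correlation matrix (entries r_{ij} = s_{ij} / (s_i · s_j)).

Step 1 — column means:
  mean(X_1) = (1 + 1 + 4 + 3 + 3 + 6) / 6 = 18/6 = 3
  mean(X_2) = (2 + 1 + 1 + 3 + 1 + 1) / 6 = 9/6 = 1.5

Step 2 — sample variances and covariances s[i,j] = (1/(n-1)) · Σ_k (x_{k,i} - mean_i) · (x_{k,j} - mean_j), with n-1 = 5:
  s[X_1,X_1] = ((-2)·(-2) + (-2)·(-2) + (1)·(1) + (0)·(0) + (0)·(0) + (3)·(3)) / 5 = 18/5 = 3.6
  s[X_1,X_2] = ((-2)·(0.5) + (-2)·(-0.5) + (1)·(-0.5) + (0)·(1.5) + (0)·(-0.5) + (3)·(-0.5)) / 5 = -2/5 = -0.4
  s[X_2,X_2] = ((0.5)·(0.5) + (-0.5)·(-0.5) + (-0.5)·(-0.5) + (1.5)·(1.5) + (-0.5)·(-0.5) + (-0.5)·(-0.5)) / 5 = 3.5/5 = 0.7
  Sample standard deviations s_i = √(s[i,i]):
  s(X_1) = √(3.6) = 1.8974
  s(X_2) = √(0.7) = 0.8367

Step 3 — r_{ij} = s_{ij} / (s_i · s_j):
  r[X_1,X_1] = 1 (diagonal).
  r[X_1,X_2] = -0.4 / (1.8974 · 0.8367) = -0.4 / 1.5875 = -0.252
  r[X_2,X_2] = 1 (diagonal).

R is symmetric with unit diagonal. Assembling:

R = [[1, -0.252],
 [-0.252, 1]]


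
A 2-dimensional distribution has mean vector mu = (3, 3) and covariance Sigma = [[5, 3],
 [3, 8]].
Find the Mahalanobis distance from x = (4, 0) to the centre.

Step 1 — centre the observation: (x - mu) = (1, -3).

Step 2 — invert Sigma. det(Sigma) = 5·8 - (3)² = 31.
  Sigma^{-1} = (1/det) · [[d, -b], [-b, a]] = [[0.2581, -0.0968],
 [-0.0968, 0.1613]].

Step 3 — form the quadratic (x - mu)^T · Sigma^{-1} · (x - mu):
  Sigma^{-1} · (x - mu) = (0.5484, -0.5806).
  (x - mu)^T · [Sigma^{-1} · (x - mu)] = (1)·(0.5484) + (-3)·(-0.5806) = 2.2903.

Step 4 — take square root: d = √(2.2903) ≈ 1.5134.

d(x, mu) = √(2.2903) ≈ 1.5134


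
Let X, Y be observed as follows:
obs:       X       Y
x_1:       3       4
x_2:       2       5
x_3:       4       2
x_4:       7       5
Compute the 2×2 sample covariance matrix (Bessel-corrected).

Step 1 — column means:
  mean(X) = (3 + 2 + 4 + 7) / 4 = 16/4 = 4
  mean(Y) = (4 + 5 + 2 + 5) / 4 = 16/4 = 4

Step 2 — sample covariance S[i,j] = (1/(n-1)) · Σ_k (x_{k,i} - mean_i) · (x_{k,j} - mean_j), with n-1 = 3.
  S[X,X] = ((-1)·(-1) + (-2)·(-2) + (0)·(0) + (3)·(3)) / 3 = 14/3 = 4.6667
  S[X,Y] = ((-1)·(0) + (-2)·(1) + (0)·(-2) + (3)·(1)) / 3 = 1/3 = 0.3333
  S[Y,Y] = ((0)·(0) + (1)·(1) + (-2)·(-2) + (1)·(1)) / 3 = 6/3 = 2

S is symmetric (S[j,i] = S[i,j]). Assembling:

S = [[4.6667, 0.3333],
 [0.3333, 2]]


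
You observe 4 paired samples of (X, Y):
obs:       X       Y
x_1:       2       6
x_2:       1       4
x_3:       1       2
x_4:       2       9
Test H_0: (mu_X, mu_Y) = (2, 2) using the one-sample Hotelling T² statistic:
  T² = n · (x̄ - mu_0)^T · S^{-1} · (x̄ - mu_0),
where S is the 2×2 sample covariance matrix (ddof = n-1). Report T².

Step 1 — sample mean vector:
  mean(X) = (2 + 1 + 1 + 2) / 4 = 6/4 = 1.5
  mean(Y) = (6 + 4 + 2 + 9) / 4 = 21/4 = 5.25
  x̄ = (1.5, 5.25),  deviation x̄ - mu_0 = (1.5, 5.25) - (2, 2) = (-0.5, 3.25).

Step 2 — sample covariance matrix, S[i,j] = (1/(n-1)) · Σ_k (x_{k,i} - mean_i) · (x_{k,j} - mean_j), divisor n-1 = 3:
  S[X,X] = ((0.5)·(0.5) + (-0.5)·(-0.5) + (-0.5)·(-0.5) + (0.5)·(0.5)) / 3 = 1/3 = 0.3333
  S[X,Y] = ((0.5)·(0.75) + (-0.5)·(-1.25) + (-0.5)·(-3.25) + (0.5)·(3.75)) / 3 = 4.5/3 = 1.5
  S[Y,Y] = ((0.75)·(0.75) + (-1.25)·(-1.25) + (-3.25)·(-3.25) + (3.75)·(3.75)) / 3 = 26.75/3 = 8.9167
  S = [[0.3333, 1.5],
 [1.5, 8.9167]].

Step 3 — invert S. det(S) = 0.3333·8.9167 - (1.5)² = 0.7222.
  S^{-1} = (1/det) · [[d, -b], [-b, a]] = [[12.3462, -2.0769],
 [-2.0769, 0.4615]].

Step 4 — quadratic form (x̄ - mu_0)^T · S^{-1} · (x̄ - mu_0):
  S^{-1} · (x̄ - mu_0) = (-12.9231, 2.5385),
  (x̄ - mu_0)^T · [...] = (-0.5)·(-12.9231) + (3.25)·(2.5385) = 14.7115.

Step 5 — scale by n: T² = 4 · 14.7115 = 58.8462.

T² ≈ 58.8462


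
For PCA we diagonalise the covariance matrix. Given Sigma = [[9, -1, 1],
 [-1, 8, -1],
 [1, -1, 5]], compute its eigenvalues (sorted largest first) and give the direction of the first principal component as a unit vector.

Step 1 — characteristic polynomial p(λ) = det(λI - Sigma) = λ³ - tr·λ² + c_1·λ - det, where tr = trace, c_1 = sum of the principal 2×2 minors, det = det(Sigma):
  tr = 9 + 8 + 5 = 22,
  c_1 = (9·8 - (-1)²) + (9·5 - (1)²) + (8·5 - (-1)²) = 71 + 44 + 39 = 154,
  det = 9·(8·5 - (-1)²) - (-1)·((-1)·5 - (-1)·(1)) + (1)·((-1)·(-1) - 8·(1)) = 9·(39) - (-1)·(-4) + (1)·(-7) = 340.
  So p(λ) = λ³ - 22λ² + 154λ - 340.
Step 2 — look for an integer root (rational root theorem: any rational root is an integer divisor of 340). Testing λ = 10:
  p(10) = 1000 - 2200 + 1540 - 340 = 0  ✓
  Dividing out (λ - 10): p(λ) = (λ - 10)(λ² - 12λ + 34).
Step 3 — remaining eigenvalues from the quadratic λ² - 12λ + 34 = 0:
  Δ = 12² - 4·34 = 144 - 136 = 8,  λ = (12 ± √8)/2 = (12 ± 2.8284)/2 ≈ 7.4142 or 4.5858.
  Sorted: λ_1 = 10,  λ_2 = 7.4142,  λ_3 = 4.5858  (check: sum = 22 = tr ✓).

Step 4 — unit eigenvector for λ_1 = 10: v spans the null space of (Sigma - λ_1 I), whose rows are
  r_1 = (-1, -1, 1),  r_2 = (-1, -2, -1),  r_3 = (1, -1, -5).
  v is orthogonal to every row, so take v ∝ r_1 × r_2 = ((-1)·(-1) - (1)·(-2), (1)·(-1) - (-1)·(-1), (-1)·(-2) - (-1)·(-1)) = (3, -2, 1).
  Let u = (3, -2, 1).
  ||u|| = √((3)² + (-2)² + (1)²) = √(14) ≈ 3.7417,  v_1 = u/||u|| ≈ (0.8018, -0.5345, 0.2673) (||v_1|| = 1).

λ_1 = 10,  λ_2 = 7.4142,  λ_3 = 4.5858;  v_1 ≈ (0.8018, -0.5345, 0.2673)


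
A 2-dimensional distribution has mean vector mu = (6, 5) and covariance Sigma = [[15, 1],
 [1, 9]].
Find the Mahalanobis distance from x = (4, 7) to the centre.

Step 1 — centre the observation: (x - mu) = (-2, 2).

Step 2 — invert Sigma. det(Sigma) = 15·9 - (1)² = 134.
  Sigma^{-1} = (1/det) · [[d, -b], [-b, a]] = [[0.0672, -0.0075],
 [-0.0075, 0.1119]].

Step 3 — form the quadratic (x - mu)^T · Sigma^{-1} · (x - mu):
  Sigma^{-1} · (x - mu) = (-0.1493, 0.2388).
  (x - mu)^T · [Sigma^{-1} · (x - mu)] = (-2)·(-0.1493) + (2)·(0.2388) = 0.7761.

Step 4 — take square root: d = √(0.7761) ≈ 0.881.

d(x, mu) = √(0.7761) ≈ 0.881


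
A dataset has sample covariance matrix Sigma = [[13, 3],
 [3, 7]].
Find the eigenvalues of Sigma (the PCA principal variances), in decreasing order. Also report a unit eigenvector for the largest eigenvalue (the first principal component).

Step 1 — characteristic polynomial of 2×2 Sigma:
  det(Sigma - λI) = λ² - trace · λ + det = 0.
  trace = 13 + 7 = 20, det = 13·7 - (3)² = 82.
Step 2 — discriminant:
  Δ = trace² - 4·det = 400 - 328 = 72.
Step 3 — eigenvalues:
  λ = (trace ± √Δ)/2 = (20 ± 8.4853)/2,
  λ_1 = 14.2426,  λ_2 = 5.7574.

Step 4 — unit eigenvector for λ_1: solve (Sigma - λ_1 I)v = 0. First row:
  (13 - 14.2426)·v_x + (3)·v_y = 0, i.e. (-1.2426)·v_x + (3)·v_y = 0,
  so v ∝ (b, λ_1 - a) = (3, 1.2426) = u.
  ||u|| = √((3)² + (1.2426)²) = √(10.5442) ≈ 3.2472,
  v_1 = u/||u|| ≈ (0.9239, 0.3827) (||v_1|| = 1).

λ_1 = 14.2426,  λ_2 = 5.7574;  v_1 ≈ (0.9239, 0.3827)


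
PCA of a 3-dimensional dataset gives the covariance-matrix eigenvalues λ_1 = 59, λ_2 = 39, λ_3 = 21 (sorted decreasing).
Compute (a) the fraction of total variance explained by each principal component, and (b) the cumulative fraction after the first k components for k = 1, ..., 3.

Step 1 — total variance = trace(Sigma) = Σ λ_i = 59 + 39 + 21 = 119.

Step 2 — fraction explained by component i = λ_i / Σ λ:
  PC1: 59/119 = 0.4958
  PC2: 39/119 = 0.3277
  PC3: 21/119 = 0.1765

Step 3 — cumulative fraction after k components = (λ_1 + ... + λ_k) / Σ λ:
  k = 1: 59/119 = 0.4958
  k = 2: (59 + 39)/119 = 98/119 = 0.8235
  k = 3: (59 + 39 + 21)/119 = 119/119 = 1

Summary (fraction, with percent):

explained: PC1 0.4958 (49.58%), PC2 0.3277 (32.77%), PC3 0.1765 (17.65%);  cumulative: 0.4958, 0.8235, 1


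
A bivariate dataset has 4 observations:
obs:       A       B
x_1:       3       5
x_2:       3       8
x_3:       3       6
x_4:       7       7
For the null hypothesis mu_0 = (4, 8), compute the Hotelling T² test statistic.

Step 1 — sample mean vector:
  mean(A) = (3 + 3 + 3 + 7) / 4 = 16/4 = 4
  mean(B) = (5 + 8 + 6 + 7) / 4 = 26/4 = 6.5
  x̄ = (4, 6.5),  deviation x̄ - mu_0 = (4, 6.5) - (4, 8) = (0, -1.5).

Step 2 — sample covariance matrix, S[i,j] = (1/(n-1)) · Σ_k (x_{k,i} - mean_i) · (x_{k,j} - mean_j), divisor n-1 = 3:
  S[A,A] = ((-1)·(-1) + (-1)·(-1) + (-1)·(-1) + (3)·(3)) / 3 = 12/3 = 4
  S[A,B] = ((-1)·(-1.5) + (-1)·(1.5) + (-1)·(-0.5) + (3)·(0.5)) / 3 = 2/3 = 0.6667
  S[B,B] = ((-1.5)·(-1.5) + (1.5)·(1.5) + (-0.5)·(-0.5) + (0.5)·(0.5)) / 3 = 5/3 = 1.6667
  S = [[4, 0.6667],
 [0.6667, 1.6667]].

Step 3 — invert S. det(S) = 4·1.6667 - (0.6667)² = 6.2222.
  S^{-1} = (1/det) · [[d, -b], [-b, a]] = [[0.2679, -0.1071],
 [-0.1071, 0.6429]].

Step 4 — quadratic form (x̄ - mu_0)^T · S^{-1} · (x̄ - mu_0):
  S^{-1} · (x̄ - mu_0) = (0.1607, -0.9643),
  (x̄ - mu_0)^T · [...] = (0)·(0.1607) + (-1.5)·(-0.9643) = 1.4464.

Step 5 — scale by n: T² = 4 · 1.4464 = 5.7857.

T² ≈ 5.7857


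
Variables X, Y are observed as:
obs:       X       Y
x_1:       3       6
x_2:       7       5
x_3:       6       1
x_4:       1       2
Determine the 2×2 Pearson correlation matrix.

Step 1 — column means:
  mean(X) = (3 + 7 + 6 + 1) / 4 = 17/4 = 4.25
  mean(Y) = (6 + 5 + 1 + 2) / 4 = 14/4 = 3.5

Step 2 — sample variances and covariances s[i,j] = (1/(n-1)) · Σ_k (x_{k,i} - mean_i) · (x_{k,j} - mean_j), with n-1 = 3:
  s[X,X] = ((-1.25)·(-1.25) + (2.75)·(2.75) + (1.75)·(1.75) + (-3.25)·(-3.25)) / 3 = 22.75/3 = 7.5833
  s[X,Y] = ((-1.25)·(2.5) + (2.75)·(1.5) + (1.75)·(-2.5) + (-3.25)·(-1.5)) / 3 = 1.5/3 = 0.5
  s[Y,Y] = ((2.5)·(2.5) + (1.5)·(1.5) + (-2.5)·(-2.5) + (-1.5)·(-1.5)) / 3 = 17/3 = 5.6667
  Sample standard deviations s_i = √(s[i,i]):
  s(X) = √(7.5833) = 2.7538
  s(Y) = √(5.6667) = 2.3805

Step 3 — r_{ij} = s_{ij} / (s_i · s_j):
  r[X,X] = 1 (diagonal).
  r[X,Y] = 0.5 / (2.7538 · 2.3805) = 0.5 / 6.5553 = 0.0763
  r[Y,Y] = 1 (diagonal).

R is symmetric with unit diagonal. Assembling:

R = [[1, 0.0763],
 [0.0763, 1]]


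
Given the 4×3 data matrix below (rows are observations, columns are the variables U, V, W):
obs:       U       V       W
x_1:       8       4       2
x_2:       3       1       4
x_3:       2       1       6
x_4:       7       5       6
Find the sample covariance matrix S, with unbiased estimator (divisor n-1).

Step 1 — column means:
  mean(U) = (8 + 3 + 2 + 7) / 4 = 20/4 = 5
  mean(V) = (4 + 1 + 1 + 5) / 4 = 11/4 = 2.75
  mean(W) = (2 + 4 + 6 + 6) / 4 = 18/4 = 4.5

Step 2 — sample covariance S[i,j] = (1/(n-1)) · Σ_k (x_{k,i} - mean_i) · (x_{k,j} - mean_j), with n-1 = 3.
  S[U,U] = ((3)·(3) + (-2)·(-2) + (-3)·(-3) + (2)·(2)) / 3 = 26/3 = 8.6667
  S[U,V] = ((3)·(1.25) + (-2)·(-1.75) + (-3)·(-1.75) + (2)·(2.25)) / 3 = 17/3 = 5.6667
  S[U,W] = ((3)·(-2.5) + (-2)·(-0.5) + (-3)·(1.5) + (2)·(1.5)) / 3 = -8/3 = -2.6667
  S[V,V] = ((1.25)·(1.25) + (-1.75)·(-1.75) + (-1.75)·(-1.75) + (2.25)·(2.25)) / 3 = 12.75/3 = 4.25
  S[V,W] = ((1.25)·(-2.5) + (-1.75)·(-0.5) + (-1.75)·(1.5) + (2.25)·(1.5)) / 3 = -1.5/3 = -0.5
  S[W,W] = ((-2.5)·(-2.5) + (-0.5)·(-0.5) + (1.5)·(1.5) + (1.5)·(1.5)) / 3 = 11/3 = 3.6667

S is symmetric (S[j,i] = S[i,j]). Assembling:

S = [[8.6667, 5.6667, -2.6667],
 [5.6667, 4.25, -0.5],
 [-2.6667, -0.5, 3.6667]]


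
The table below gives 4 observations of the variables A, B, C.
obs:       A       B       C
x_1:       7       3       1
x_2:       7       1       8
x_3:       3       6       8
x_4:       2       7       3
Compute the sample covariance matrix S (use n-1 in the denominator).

Step 1 — column means:
  mean(A) = (7 + 7 + 3 + 2) / 4 = 19/4 = 4.75
  mean(B) = (3 + 1 + 6 + 7) / 4 = 17/4 = 4.25
  mean(C) = (1 + 8 + 8 + 3) / 4 = 20/4 = 5

Step 2 — sample covariance S[i,j] = (1/(n-1)) · Σ_k (x_{k,i} - mean_i) · (x_{k,j} - mean_j), with n-1 = 3.
  S[A,A] = ((2.25)·(2.25) + (2.25)·(2.25) + (-1.75)·(-1.75) + (-2.75)·(-2.75)) / 3 = 20.75/3 = 6.9167
  S[A,B] = ((2.25)·(-1.25) + (2.25)·(-3.25) + (-1.75)·(1.75) + (-2.75)·(2.75)) / 3 = -20.75/3 = -6.9167
  S[A,C] = ((2.25)·(-4) + (2.25)·(3) + (-1.75)·(3) + (-2.75)·(-2)) / 3 = -2/3 = -0.6667
  S[B,B] = ((-1.25)·(-1.25) + (-3.25)·(-3.25) + (1.75)·(1.75) + (2.75)·(2.75)) / 3 = 22.75/3 = 7.5833
  S[B,C] = ((-1.25)·(-4) + (-3.25)·(3) + (1.75)·(3) + (2.75)·(-2)) / 3 = -5/3 = -1.6667
  S[C,C] = ((-4)·(-4) + (3)·(3) + (3)·(3) + (-2)·(-2)) / 3 = 38/3 = 12.6667

S is symmetric (S[j,i] = S[i,j]). Assembling:

S = [[6.9167, -6.9167, -0.6667],
 [-6.9167, 7.5833, -1.6667],
 [-0.6667, -1.6667, 12.6667]]


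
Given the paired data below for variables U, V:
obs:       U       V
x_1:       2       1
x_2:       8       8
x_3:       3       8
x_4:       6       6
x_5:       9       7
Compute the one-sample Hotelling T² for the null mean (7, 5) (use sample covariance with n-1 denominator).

Step 1 — sample mean vector:
  mean(U) = (2 + 8 + 3 + 6 + 9) / 5 = 28/5 = 5.6
  mean(V) = (1 + 8 + 8 + 6 + 7) / 5 = 30/5 = 6
  x̄ = (5.6, 6),  deviation x̄ - mu_0 = (5.6, 6) - (7, 5) = (-1.4, 1).

Step 2 — sample covariance matrix, S[i,j] = (1/(n-1)) · Σ_k (x_{k,i} - mean_i) · (x_{k,j} - mean_j), divisor n-1 = 4:
  S[U,U] = ((-3.6)·(-3.6) + (2.4)·(2.4) + (-2.6)·(-2.6) + (0.4)·(0.4) + (3.4)·(3.4)) / 4 = 37.2/4 = 9.3
  S[U,V] = ((-3.6)·(-5) + (2.4)·(2) + (-2.6)·(2) + (0.4)·(0) + (3.4)·(1)) / 4 = 21/4 = 5.25
  S[V,V] = ((-5)·(-5) + (2)·(2) + (2)·(2) + (0)·(0) + (1)·(1)) / 4 = 34/4 = 8.5
  S = [[9.3, 5.25],
 [5.25, 8.5]].

Step 3 — invert S. det(S) = 9.3·8.5 - (5.25)² = 51.4875.
  S^{-1} = (1/det) · [[d, -b], [-b, a]] = [[0.1651, -0.102],
 [-0.102, 0.1806]].

Step 4 — quadratic form (x̄ - mu_0)^T · S^{-1} · (x̄ - mu_0):
  S^{-1} · (x̄ - mu_0) = (-0.3331, 0.3234),
  (x̄ - mu_0)^T · [...] = (-1.4)·(-0.3331) + (1)·(0.3234) = 0.7897.

Step 5 — scale by n: T² = 5 · 0.7897 = 3.9485.

T² ≈ 3.9485


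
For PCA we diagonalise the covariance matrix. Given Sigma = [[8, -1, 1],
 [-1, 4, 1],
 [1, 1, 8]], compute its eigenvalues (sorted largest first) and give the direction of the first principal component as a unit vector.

Step 1 — characteristic polynomial p(λ) = det(λI - Sigma) = λ³ - tr·λ² + c_1·λ - det, where tr = trace, c_1 = sum of the principal 2×2 minors, det = det(Sigma):
  tr = 8 + 4 + 8 = 20,
  c_1 = (8·4 - (-1)²) + (8·8 - (1)²) + (4·8 - (1)²) = 31 + 63 + 31 = 125,
  det = 8·(4·8 - (1)²) - (-1)·((-1)·8 - (1)·(1)) + (1)·((-1)·(1) - 4·(1)) = 8·(31) - (-1)·(-9) + (1)·(-5) = 234.
  So p(λ) = λ³ - 20λ² + 125λ - 234.
Step 2 — look for an integer root (rational root theorem: any rational root is an integer divisor of 234). Testing λ = 9:
  p(9) = 729 - 1620 + 1125 - 234 = 0  ✓
  Dividing out (λ - 9): p(λ) = (λ - 9)(λ² - 11λ + 26).
Step 3 — remaining eigenvalues from the quadratic λ² - 11λ + 26 = 0:
  Δ = 11² - 4·26 = 121 - 104 = 17,  λ = (11 ± √17)/2 = (11 ± 4.1231)/2 ≈ 7.5616 or 3.4384.
  Sorted: λ_1 = 9,  λ_2 = 7.5616,  λ_3 = 3.4384  (check: sum = 20 = tr ✓).

Step 4 — unit eigenvector for λ_1 = 9: v spans the null space of (Sigma - λ_1 I), whose rows are
  r_1 = (-1, -1, 1),  r_2 = (-1, -5, 1),  r_3 = (1, 1, -1).
  v is orthogonal to every row, so take v ∝ r_1 × r_2 = ((-1)·(1) - (1)·(-5), (1)·(-1) - (-1)·(1), (-1)·(-5) - (-1)·(-1)) = (4, 0, 4).
  Rescale (divide by 4): u = (1, 0, 1).
  ||u|| = √((1)² + (0)² + (1)²) = √(2) ≈ 1.4142,  v_1 = u/||u|| ≈ (0.7071, 0, 0.7071) (||v_1|| = 1).

λ_1 = 9,  λ_2 = 7.5616,  λ_3 = 3.4384;  v_1 ≈ (0.7071, 0, 0.7071)
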